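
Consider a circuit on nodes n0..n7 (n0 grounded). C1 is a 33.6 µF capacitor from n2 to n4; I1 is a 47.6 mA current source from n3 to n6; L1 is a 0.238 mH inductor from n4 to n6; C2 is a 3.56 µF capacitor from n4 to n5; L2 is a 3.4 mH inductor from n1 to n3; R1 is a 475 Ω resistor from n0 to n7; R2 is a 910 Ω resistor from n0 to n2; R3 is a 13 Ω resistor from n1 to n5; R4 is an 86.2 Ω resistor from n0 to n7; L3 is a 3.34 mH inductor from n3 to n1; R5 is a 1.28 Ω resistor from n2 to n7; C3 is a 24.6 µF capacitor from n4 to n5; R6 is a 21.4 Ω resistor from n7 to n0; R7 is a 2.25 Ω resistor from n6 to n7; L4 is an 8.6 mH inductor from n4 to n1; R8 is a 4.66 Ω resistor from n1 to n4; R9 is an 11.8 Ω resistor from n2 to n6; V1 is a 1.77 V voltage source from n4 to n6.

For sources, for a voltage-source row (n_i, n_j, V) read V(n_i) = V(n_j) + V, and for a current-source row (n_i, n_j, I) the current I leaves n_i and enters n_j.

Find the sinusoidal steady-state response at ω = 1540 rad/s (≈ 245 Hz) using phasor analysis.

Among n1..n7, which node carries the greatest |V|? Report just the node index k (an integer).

MNA unknowns: 7 node voltages V₁..V_7 plus 1 source current (V1)
C1: Y=0.000+0.05174j on G[2,4]
I1: z[3]−=0.0476, z[6]+=0.0476
L1: Y=0.000-2.728j on G[4,6]
C2: Y=0.000+0.005482j on G[4,5]
L2: Y=0.000-0.1910j on G[1,3]
R1: Y=0.002105+0.000j on G[0,7]
R2: Y=0.001099+0.000j on G[0,2]
R3: Y=0.07692+0.000j on G[1,5]
R4: Y=0.01160+0.000j on G[0,7]
L3: Y=0.000-0.1944j on G[3,1]
R5: Y=0.7812+0.000j on G[2,7]
C3: Y=0.000+0.03788j on G[4,5]
R6: Y=0.04673+0.000j on G[7,0]
R7: Y=0.4444+0.000j on G[6,7]
L4: Y=0.000-0.07551j on G[4,1]
R8: Y=0.2146+0.000j on G[1,4]
R9: Y=0.08475+0.000j on G[2,6]
V1: row V4−V6=1.77, i_V1 at 4,6
solve → V1=1.550-0.1932j, V2=0.01220+0.08680j, V3=1.550-0.3167j, V4=1.748-0.1571j, V5=1.583-0.1000j, V6=-0.02209-0.1571j, V7=-0.0002218-0.001578j
aux → i_V1=-0.06022+4.739j

4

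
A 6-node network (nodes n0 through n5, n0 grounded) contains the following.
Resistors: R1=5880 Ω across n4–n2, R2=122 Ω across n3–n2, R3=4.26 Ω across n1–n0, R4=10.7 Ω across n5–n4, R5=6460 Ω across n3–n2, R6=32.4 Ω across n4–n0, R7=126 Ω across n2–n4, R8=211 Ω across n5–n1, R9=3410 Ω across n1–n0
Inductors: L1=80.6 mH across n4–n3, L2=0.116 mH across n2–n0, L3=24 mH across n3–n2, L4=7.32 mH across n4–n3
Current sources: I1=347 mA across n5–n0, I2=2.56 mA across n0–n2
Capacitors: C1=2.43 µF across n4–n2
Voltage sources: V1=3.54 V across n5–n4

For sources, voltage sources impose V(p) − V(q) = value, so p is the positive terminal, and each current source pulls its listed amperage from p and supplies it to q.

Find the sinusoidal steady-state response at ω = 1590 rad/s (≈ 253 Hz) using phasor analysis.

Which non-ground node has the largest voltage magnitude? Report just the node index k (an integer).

4

Apply KCL at each of the 5 non-ground nodes and solve the resulting linear system.
Node n1: branches {R3, R8, R9} → V_1 = -0.06179-0.04594j
Node n2: branches {R1, R2, L2, L3, R5, R7, C1, I2} → V_2 = -0.01522-0.02290j
Node n3: branches {L1, R2, L3, R5, L4} → V_3 = -5.313-1.452j
Node n4: branches {R1, L1, R4, R6, R7, C1, L4, V1} → V_4 = -6.666-2.324j
Node n5: branches {R4, I1, R8, V1} → V_5 = -3.126-2.324j
Source currents: i(V1)=-0.6633+0.01080j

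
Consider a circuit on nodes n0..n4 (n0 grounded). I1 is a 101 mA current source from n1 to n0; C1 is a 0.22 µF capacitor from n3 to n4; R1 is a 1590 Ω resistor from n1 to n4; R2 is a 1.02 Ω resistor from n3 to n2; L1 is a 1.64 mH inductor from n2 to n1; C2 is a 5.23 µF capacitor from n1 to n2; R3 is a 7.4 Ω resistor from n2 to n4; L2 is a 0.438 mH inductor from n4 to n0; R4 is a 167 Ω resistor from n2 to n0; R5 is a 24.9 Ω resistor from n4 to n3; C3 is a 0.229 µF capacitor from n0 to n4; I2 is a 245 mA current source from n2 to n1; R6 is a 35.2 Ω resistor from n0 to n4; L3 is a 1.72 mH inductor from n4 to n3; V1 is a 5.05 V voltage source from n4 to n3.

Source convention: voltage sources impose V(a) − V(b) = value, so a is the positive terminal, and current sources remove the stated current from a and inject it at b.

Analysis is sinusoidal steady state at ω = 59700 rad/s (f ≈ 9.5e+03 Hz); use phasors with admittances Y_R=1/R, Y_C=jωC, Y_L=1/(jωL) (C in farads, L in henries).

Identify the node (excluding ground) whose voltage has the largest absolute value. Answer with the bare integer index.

MNA unknowns: 4 node voltages V₁..V_4 plus 1 source current (V1)
I1: z[1]−=0.101, z[0]+=0.101
C1: Y=0.000+0.01313j on G[3,4]
R1: Y=0.0006289+0.000j on G[1,4]
R2: Y=0.9804+0.000j on G[3,2]
L1: Y=0.000-0.01021j on G[2,1]
C2: Y=0.000+0.3122j on G[1,2]
R3: Y=0.1351+0.000j on G[2,4]
L2: Y=0.000-0.03824j on G[4,0]
R4: Y=0.005988+0.000j on G[2,0]
R5: Y=0.04016+0.000j on G[4,3]
C3: Y=0.000+0.01367j on G[0,4]
I2: z[2]−=0.245, z[1]+=0.245
R6: Y=0.02841+0.000j on G[0,4]
L3: Y=0.000-0.009739j on G[4,3]
V1: row V4−V3=5.05, i_V1 at 4,3
solve → V1=-5.919-1.500j, V2=-5.920-1.014j, V3=-6.476-1.019j, V4=-1.426-1.019j
aux → i_V1=-0.7474-0.02275j

3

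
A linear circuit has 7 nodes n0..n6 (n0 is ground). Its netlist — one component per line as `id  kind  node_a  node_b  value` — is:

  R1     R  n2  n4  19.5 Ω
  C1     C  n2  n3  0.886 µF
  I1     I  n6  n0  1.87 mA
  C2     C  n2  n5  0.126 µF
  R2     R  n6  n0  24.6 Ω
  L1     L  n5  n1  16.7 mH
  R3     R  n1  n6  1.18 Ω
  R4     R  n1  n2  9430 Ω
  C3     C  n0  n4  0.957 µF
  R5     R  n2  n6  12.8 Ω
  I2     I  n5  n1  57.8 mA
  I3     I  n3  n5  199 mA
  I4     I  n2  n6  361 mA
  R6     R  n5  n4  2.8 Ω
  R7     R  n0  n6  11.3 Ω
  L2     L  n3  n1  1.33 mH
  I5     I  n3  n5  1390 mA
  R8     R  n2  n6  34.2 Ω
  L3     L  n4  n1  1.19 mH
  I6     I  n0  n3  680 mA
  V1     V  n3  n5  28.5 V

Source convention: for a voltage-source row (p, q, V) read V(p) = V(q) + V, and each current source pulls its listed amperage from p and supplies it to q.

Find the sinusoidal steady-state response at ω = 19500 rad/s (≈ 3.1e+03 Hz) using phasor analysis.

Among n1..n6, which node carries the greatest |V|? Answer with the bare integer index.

3

Element admittances at ω=19500 rad/s:
  Y(R1) = 0.05128+0.000j S between n2,n4
  Y(C1) = 0.000+0.01728j S between n2,n3
  I1: injects 0.00187 A into n0 (from n6)
  Y(C2) = 0.000+0.002457j S between n2,n5
  Y(R2) = 0.04065+0.000j S between n6,n0
  Y(L1) = 0.000-0.003071j S between n5,n1
  Y(R3) = 0.8475+0.000j S between n1,n6
  Y(R4) = 0.0001060+0.000j S between n1,n2
  Y(C3) = 0.000+0.01866j S between n0,n4
  Y(R5) = 0.07812+0.000j S between n2,n6
  I2: injects 0.0578 A into n1 (from n5)
  I3: injects 0.199 A into n5 (from n3)
  I4: injects 0.361 A into n6 (from n2)
  Y(R6) = 0.3571+0.000j S between n5,n4
  Y(R7) = 0.08850+0.000j S between n0,n6
  Y(L2) = 0.000-0.03856j S between n3,n1
  I5: injects 1.39 A into n5 (from n3)
  Y(R8) = 0.02924+0.000j S between n2,n6
  Y(L3) = 0.000-0.04309j S between n4,n1
  I6: injects 0.68 A into n3 (from n0)
  V1: constraint V(n3)−V(n5) = 28.5
Assemble and solve the 7×7 MNA system:
  V(n1)=7.541-1.155j  V(n2)=2.385+5.666j  V(n3)=31.57+9.530j  V(n4)=2.364+8.391j  V(n5)=3.074+9.530j  V(n6)=6.463-0.3416j
  i(V1)=-1.254+0.4224j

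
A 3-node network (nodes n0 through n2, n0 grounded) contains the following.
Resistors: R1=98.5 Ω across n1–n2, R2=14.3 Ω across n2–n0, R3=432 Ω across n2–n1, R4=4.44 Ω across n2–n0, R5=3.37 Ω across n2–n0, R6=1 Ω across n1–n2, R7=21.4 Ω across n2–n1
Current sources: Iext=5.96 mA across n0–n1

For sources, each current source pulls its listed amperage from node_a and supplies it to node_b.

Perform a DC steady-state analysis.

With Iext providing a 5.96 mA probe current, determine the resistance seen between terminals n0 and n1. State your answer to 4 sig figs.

R_eq = 2.634 Ω

Apply KCL at each of the 2 non-ground nodes and solve the resulting linear system.
Node n1: branches {R1, R3, R6, R7, Iext} → V_1 = 0.01570
Node n2: branches {R1, R2, R3, R4, R5, R6, R7} → V_2 = 0.01007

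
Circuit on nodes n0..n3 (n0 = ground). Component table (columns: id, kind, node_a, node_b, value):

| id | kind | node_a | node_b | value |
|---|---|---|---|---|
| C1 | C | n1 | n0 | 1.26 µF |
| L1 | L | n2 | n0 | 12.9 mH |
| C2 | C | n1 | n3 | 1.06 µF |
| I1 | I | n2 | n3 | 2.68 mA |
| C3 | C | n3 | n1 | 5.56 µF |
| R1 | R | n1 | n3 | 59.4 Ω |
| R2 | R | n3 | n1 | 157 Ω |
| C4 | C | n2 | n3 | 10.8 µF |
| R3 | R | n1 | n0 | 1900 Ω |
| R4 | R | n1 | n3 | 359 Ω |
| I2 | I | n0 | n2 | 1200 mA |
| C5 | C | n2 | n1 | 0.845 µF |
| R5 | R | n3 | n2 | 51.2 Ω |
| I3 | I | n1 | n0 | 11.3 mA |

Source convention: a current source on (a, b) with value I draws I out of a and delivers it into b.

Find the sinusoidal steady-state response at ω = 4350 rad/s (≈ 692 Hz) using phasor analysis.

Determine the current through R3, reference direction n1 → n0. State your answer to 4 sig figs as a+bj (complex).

Apply KCL at each of the 3 non-ground nodes and solve the resulting linear system.
Node n1: branches {C1, C2, C3, R1, R2, R3, R4, C5, I3} → V_1 = 9.420+74.06j
Node n2: branches {L1, I1, C4, I2, C5, R5} → V_2 = 5.085+89.20j
Node n3: branches {C2, I1, C3, R1, R2, C4, R4, R5} → V_3 = 5.691+82.29j

0.004958+0.03898j A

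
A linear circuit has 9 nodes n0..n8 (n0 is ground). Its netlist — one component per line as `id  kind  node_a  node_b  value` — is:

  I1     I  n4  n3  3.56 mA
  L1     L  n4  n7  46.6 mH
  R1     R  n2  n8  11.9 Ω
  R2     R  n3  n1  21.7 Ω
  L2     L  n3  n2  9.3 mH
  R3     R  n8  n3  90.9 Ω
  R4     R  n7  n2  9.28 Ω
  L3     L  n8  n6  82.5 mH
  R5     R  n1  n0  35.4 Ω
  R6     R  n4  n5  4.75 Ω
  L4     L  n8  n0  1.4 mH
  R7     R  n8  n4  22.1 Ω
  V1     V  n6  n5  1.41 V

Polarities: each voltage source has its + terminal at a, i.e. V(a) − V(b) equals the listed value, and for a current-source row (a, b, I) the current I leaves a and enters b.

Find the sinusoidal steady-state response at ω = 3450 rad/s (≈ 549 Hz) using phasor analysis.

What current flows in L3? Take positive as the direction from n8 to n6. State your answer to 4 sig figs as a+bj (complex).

-0.0003722+0.004603j A

Element admittances at ω=3450 rad/s:
  I1: injects 0.00356 A into n3 (from n4)
  Y(L1) = 0.000-0.006220j S between n4,n7
  Y(R1) = 0.08403+0.000j S between n2,n8
  Y(R2) = 0.04608+0.000j S between n3,n1
  Y(L2) = 0.000-0.03117j S between n3,n2
  Y(R3) = 0.01100+0.000j S between n8,n3
  Y(R4) = 0.1078+0.000j S between n7,n2
  Y(L3) = 0.000-0.003513j S between n8,n6
  Y(R5) = 0.02825+0.000j S between n1,n0
  Y(R6) = 0.2105+0.000j S between n4,n5
  Y(L4) = 0.000-0.2070j S between n8,n0
  Y(R7) = 0.04525+0.000j S between n8,n4
  V1: constraint V(n6)−V(n5) = 1.41
Assemble and solve the 9×9 MNA system:
  V(n1)=0.04270+0.02562j  V(n2)=0.02901-0.01111j  V(n3)=0.06888+0.04133j  V(n4)=-0.09467+0.07824j  V(n5)=-0.09644+0.1001j  V(n6)=1.314+0.1001j  V(n7)=0.03374-0.003697j  V(n8)=0.003496-0.005826j
  i(V1)=-0.0003722+0.004603j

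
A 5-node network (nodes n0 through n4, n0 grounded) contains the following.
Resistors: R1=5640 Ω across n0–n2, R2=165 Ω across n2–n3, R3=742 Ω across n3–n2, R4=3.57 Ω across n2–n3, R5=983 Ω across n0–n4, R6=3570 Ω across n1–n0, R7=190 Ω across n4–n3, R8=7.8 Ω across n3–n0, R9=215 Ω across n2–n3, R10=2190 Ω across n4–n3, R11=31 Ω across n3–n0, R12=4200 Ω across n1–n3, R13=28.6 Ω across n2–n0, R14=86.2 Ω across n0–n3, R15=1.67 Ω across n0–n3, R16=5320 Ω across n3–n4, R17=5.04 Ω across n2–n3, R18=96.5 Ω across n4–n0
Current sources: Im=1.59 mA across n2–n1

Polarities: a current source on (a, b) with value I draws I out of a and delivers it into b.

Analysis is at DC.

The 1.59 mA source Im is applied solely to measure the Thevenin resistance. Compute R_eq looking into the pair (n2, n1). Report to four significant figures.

Element admittances at DC:
  Y(R1) = 0.0001773 S between n0,n2
  Y(R2) = 0.006061 S between n2,n3
  Y(R3) = 0.001348 S between n3,n2
  Y(R4) = 0.2801 S between n2,n3
  Y(R5) = 0.001017 S between n0,n4
  Y(R6) = 0.0002801 S between n1,n0
  Y(R7) = 0.005263 S between n4,n3
  Y(R8) = 0.1282 S between n3,n0
  Y(R9) = 0.004651 S between n2,n3
  Y(R10) = 0.0004566 S between n4,n3
  Y(R11) = 0.03226 S between n3,n0
  Y(R12) = 0.0002381 S between n1,n3
  Y(R13) = 0.03497 S between n2,n0
  Y(R14) = 0.01160 S between n0,n3
  Y(R15) = 0.5988 S between n0,n3
  Y(R16) = 0.0001880 S between n3,n4
  Y(R17) = 0.1984 S between n2,n3
  Y(R18) = 0.01036 S between n4,n0
  Im: injects 0.00159 A into n1 (from n2)
Assemble and solve the 4×4 MNA system:
  V(n1)=3.068  V(n2)=-0.003895  V(n3)=-0.0009325  V(n4)=-0.0003187

R_eq = 1932. Ω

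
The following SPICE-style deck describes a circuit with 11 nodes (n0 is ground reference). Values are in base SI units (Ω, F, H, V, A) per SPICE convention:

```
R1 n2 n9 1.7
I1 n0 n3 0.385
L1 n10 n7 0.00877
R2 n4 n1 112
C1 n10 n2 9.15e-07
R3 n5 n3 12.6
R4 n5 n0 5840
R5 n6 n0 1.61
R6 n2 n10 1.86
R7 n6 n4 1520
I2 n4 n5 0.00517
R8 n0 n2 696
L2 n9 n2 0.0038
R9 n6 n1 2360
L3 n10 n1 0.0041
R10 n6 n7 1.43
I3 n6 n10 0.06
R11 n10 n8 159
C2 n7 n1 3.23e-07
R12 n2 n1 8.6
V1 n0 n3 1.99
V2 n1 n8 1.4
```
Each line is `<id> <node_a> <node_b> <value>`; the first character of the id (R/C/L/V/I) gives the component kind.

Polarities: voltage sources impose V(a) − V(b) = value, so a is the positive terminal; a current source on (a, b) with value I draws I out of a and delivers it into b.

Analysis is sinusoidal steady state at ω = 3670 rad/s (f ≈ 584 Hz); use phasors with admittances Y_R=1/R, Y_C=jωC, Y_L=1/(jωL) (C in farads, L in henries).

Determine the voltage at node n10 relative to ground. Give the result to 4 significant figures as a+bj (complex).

Element admittances at ω=3670 rad/s:
  Y(R1) = 0.5882+0.000j S between n2,n9
  I1: injects 0.385 A into n3 (from n0)
  Y(L1) = 0.000-0.03107j S between n10,n7
  Y(R2) = 0.008929+0.000j S between n4,n1
  Y(C1) = 0.000+0.003358j S between n10,n2
  Y(R3) = 0.07937+0.000j S between n5,n3
  Y(R4) = 0.0001712+0.000j S between n5,n0
  Y(R5) = 0.6211+0.000j S between n6,n0
  Y(R6) = 0.5376+0.000j S between n2,n10
  Y(R7) = 0.0006579+0.000j S between n6,n4
  I2: injects 0.00517 A into n5 (from n4)
  Y(R8) = 0.001437+0.000j S between n0,n2
  Y(L2) = 0.000-0.07171j S between n9,n2
  Y(R9) = 0.0004237+0.000j S between n6,n1
  Y(L3) = 0.000-0.06646j S between n10,n1
  Y(R10) = 0.6993+0.000j S between n6,n7
  I3: injects 0.06 A into n10 (from n6)
  Y(R11) = 0.006289+0.000j S between n10,n8
  Y(C2) = 0.000+0.001185j S between n7,n1
  Y(R12) = 0.1163+0.000j S between n2,n1
  V1: constraint V(n0)−V(n3) = 1.99
  V2: constraint V(n1)−V(n8) = 1.4
Assemble and solve the 12×12 MNA system:
  V(n1)=0.2735+1.824j  V(n2)=0.2304+1.813j  V(n3)=-1.990+0.000j  V(n4)=-0.2852+1.698j  V(n5)=-1.921+0.000j  V(n6)=-0.008857-0.004194j  V(n7)=0.06917-0.01063j  V(n8)=-1.127+1.824j  V(n9)=0.2304+1.813j  V(n10)=0.2218+1.815j
  i(V1)=-0.3905+0.000j  i(V2)=-0.008480+5.133e-05j

0.2218+1.815j V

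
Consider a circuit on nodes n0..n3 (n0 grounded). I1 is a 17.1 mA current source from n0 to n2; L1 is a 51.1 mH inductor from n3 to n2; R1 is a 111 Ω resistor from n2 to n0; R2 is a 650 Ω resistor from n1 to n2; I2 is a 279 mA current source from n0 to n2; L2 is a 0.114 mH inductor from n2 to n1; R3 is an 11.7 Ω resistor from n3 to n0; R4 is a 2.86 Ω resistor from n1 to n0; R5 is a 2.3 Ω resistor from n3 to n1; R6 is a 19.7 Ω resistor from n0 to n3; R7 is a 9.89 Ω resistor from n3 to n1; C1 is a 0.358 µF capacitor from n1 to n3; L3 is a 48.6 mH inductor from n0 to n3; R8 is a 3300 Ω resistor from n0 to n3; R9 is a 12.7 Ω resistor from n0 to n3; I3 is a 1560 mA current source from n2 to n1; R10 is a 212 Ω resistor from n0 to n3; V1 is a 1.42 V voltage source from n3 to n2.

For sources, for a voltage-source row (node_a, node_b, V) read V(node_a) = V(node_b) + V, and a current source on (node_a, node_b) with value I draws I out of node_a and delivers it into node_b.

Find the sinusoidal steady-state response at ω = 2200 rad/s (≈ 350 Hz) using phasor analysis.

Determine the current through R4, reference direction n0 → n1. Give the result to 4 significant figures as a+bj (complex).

-0.005513-0.08611j A

Element admittances at ω=2200 rad/s:
  I1: injects 0.0171 A into n2 (from n0)
  Y(L1) = 0.000-0.008895j S between n3,n2
  Y(R1) = 0.009009+0.000j S between n2,n0
  Y(R2) = 0.001538+0.000j S between n1,n2
  I2: injects 0.279 A into n2 (from n0)
  Y(L2) = 0.000-3.987j S between n2,n1
  Y(R3) = 0.08547+0.000j S between n3,n0
  Y(R4) = 0.3497+0.000j S between n1,n0
  Y(R5) = 0.4348+0.000j S between n3,n1
  Y(R6) = 0.05076+0.000j S between n0,n3
  Y(R7) = 0.1011+0.000j S between n3,n1
  Y(C1) = 0.000+0.0007876j S between n1,n3
  Y(L3) = 0.000-0.009353j S between n0,n3
  Y(R8) = 0.0003030+0.000j S between n0,n3
  Y(R9) = 0.07874+0.000j S between n0,n3
  I3: injects 1.56 A into n1 (from n2)
  Y(R10) = 0.004717+0.000j S between n0,n3
  V1: constraint V(n3)−V(n2) = 1.42
Assemble and solve the 4×4 MNA system:
  V(n1)=0.01577+0.2463j  V(n2)=-0.08208-0.3214j  V(n3)=1.338-0.3214j
  i(V1)=-1.000+0.3990j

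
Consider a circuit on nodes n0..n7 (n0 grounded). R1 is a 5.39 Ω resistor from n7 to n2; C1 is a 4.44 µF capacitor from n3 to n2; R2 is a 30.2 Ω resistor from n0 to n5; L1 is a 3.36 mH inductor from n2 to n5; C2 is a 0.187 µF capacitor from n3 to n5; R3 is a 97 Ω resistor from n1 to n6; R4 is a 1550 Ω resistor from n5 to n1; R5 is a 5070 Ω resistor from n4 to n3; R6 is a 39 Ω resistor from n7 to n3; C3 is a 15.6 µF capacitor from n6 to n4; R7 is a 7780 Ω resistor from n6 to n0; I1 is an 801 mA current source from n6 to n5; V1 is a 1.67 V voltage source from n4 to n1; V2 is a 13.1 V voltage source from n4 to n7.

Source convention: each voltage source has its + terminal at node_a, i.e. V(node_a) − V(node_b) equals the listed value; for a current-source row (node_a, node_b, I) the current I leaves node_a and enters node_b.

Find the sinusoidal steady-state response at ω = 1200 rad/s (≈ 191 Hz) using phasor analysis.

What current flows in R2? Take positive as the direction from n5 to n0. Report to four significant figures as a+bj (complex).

0.001256-0.003875j A

Apply KCL at each of the 7 non-ground nodes and solve the resulting linear system.
Node n1: branches {R3, R4, V1} → V_1 = 7.162-3.252j
Node n2: branches {R1, C1, L1} → V_2 = 0.04174-3.362j
Node n3: branches {C1, C2, R5, R6} → V_3 = -3.987-2.386j
Node n4: branches {R5, C3, V1, V2} → V_4 = 8.832-3.252j
Node n5: branches {R2, L1, C2, R4, I1} → V_5 = 0.03792-0.1170j
Node n6: branches {R3, C3, R7, I1} → V_6 = -9.768+30.15j
Node n7: branches {R1, R6, V2} → V_7 = -4.268-3.252j
Source currents: i(V1)=0.1791-0.3463j, i(V2)=-0.8069-0.001682j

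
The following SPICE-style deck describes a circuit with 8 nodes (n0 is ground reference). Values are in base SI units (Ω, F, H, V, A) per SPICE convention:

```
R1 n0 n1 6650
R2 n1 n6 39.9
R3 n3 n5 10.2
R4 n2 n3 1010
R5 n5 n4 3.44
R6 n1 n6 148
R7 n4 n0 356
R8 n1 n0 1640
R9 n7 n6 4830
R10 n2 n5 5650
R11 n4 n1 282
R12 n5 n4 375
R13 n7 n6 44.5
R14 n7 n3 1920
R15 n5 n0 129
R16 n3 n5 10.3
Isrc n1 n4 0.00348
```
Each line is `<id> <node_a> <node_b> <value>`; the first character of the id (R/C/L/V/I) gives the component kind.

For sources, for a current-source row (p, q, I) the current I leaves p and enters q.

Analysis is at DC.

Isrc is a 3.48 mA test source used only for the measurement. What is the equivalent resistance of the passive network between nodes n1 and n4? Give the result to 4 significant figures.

Element admittances at DC:
  Y(R1) = 0.0001504 S between n0,n1
  Y(R2) = 0.02506 S between n1,n6
  Y(R3) = 0.09804 S between n3,n5
  Y(R4) = 0.0009901 S between n2,n3
  Y(R5) = 0.2907 S between n5,n4
  Y(R6) = 0.006757 S between n1,n6
  Y(R7) = 0.002809 S between n4,n0
  Y(R8) = 0.0006098 S between n1,n0
  Y(R9) = 0.0002070 S between n7,n6
  Y(R10) = 0.0001770 S between n2,n5
  Y(R11) = 0.003546 S between n4,n1
  Y(R12) = 0.002667 S between n5,n4
  Y(R13) = 0.02247 S between n7,n6
  Y(R14) = 0.0005208 S between n7,n3
  Y(R15) = 0.007752 S between n5,n0
  Y(R16) = 0.09709 S between n3,n5
  Isrc: injects 0.00348 A into n4 (from n1)
Assemble and solve the 7×7 MNA system:
  V(n1)=-0.6815  V(n2)=0.04680  V(n3)=0.04651  V(n4)=0.05090  V(n5)=0.04838  V(n6)=-0.6700  V(n7)=-0.6539

R_eq = 210.5 Ω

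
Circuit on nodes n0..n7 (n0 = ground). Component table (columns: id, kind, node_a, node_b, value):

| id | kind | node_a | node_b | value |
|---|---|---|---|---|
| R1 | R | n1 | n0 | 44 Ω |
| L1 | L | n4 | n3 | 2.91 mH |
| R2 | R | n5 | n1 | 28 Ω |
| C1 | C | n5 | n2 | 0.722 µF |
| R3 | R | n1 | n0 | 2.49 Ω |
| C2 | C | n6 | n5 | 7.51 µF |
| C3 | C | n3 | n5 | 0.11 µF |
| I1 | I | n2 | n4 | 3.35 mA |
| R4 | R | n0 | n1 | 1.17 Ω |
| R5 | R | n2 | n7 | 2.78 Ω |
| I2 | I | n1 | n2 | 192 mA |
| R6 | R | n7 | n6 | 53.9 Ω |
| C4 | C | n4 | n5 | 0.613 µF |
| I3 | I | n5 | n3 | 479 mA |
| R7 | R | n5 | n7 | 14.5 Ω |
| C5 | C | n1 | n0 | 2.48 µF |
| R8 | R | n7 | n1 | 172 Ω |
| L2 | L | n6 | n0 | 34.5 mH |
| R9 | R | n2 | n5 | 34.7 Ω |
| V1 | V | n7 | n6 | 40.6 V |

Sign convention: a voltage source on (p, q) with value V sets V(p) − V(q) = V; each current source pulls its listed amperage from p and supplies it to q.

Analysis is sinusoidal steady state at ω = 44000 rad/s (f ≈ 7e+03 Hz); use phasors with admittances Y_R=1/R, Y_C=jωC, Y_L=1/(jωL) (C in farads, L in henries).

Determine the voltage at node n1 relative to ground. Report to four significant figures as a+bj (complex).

Element admittances at ω=44000 rad/s:
  Y(R1) = 0.02273+0.000j S between n1,n0
  Y(L1) = 0.000-0.007810j S between n4,n3
  Y(R2) = 0.03571+0.000j S between n5,n1
  Y(C1) = 0.000+0.03177j S between n5,n2
  Y(R3) = 0.4016+0.000j S between n1,n0
  Y(C2) = 0.000+0.3304j S between n6,n5
  Y(C3) = 0.000+0.004840j S between n3,n5
  I1: injects 0.00335 A into n4 (from n2)
  Y(R4) = 0.8547+0.000j S between n0,n1
  Y(R5) = 0.3597+0.000j S between n2,n7
  I2: injects 0.192 A into n2 (from n1)
  Y(R6) = 0.01855+0.000j S between n7,n6
  Y(C4) = 0.000+0.02697j S between n4,n5
  I3: injects 0.479 A into n3 (from n5)
  Y(R7) = 0.06897+0.000j S between n5,n7
  Y(C5) = 0.000+0.1091j S between n1,n0
  Y(R8) = 0.005814+0.000j S between n7,n1
  Y(L2) = 0.000-0.0006588j S between n6,n0
  Y(R9) = 0.02882+0.000j S between n2,n5
  V1: constraint V(n7)−V(n6) = 40.6
Assemble and solve the 8×8 MNA system:
  V(n1)=-0.004439-0.002842j  V(n2)=32.76+4.727j  V(n3)=-0.3709+76.18j  V(n4)=-0.3709-33.26j  V(n5)=-0.3709-1.445j  V(n6)=-6.252+8.147j  V(n7)=34.35+8.147j
  i(V1)=-3.918-1.939j

-0.004439-0.002842j V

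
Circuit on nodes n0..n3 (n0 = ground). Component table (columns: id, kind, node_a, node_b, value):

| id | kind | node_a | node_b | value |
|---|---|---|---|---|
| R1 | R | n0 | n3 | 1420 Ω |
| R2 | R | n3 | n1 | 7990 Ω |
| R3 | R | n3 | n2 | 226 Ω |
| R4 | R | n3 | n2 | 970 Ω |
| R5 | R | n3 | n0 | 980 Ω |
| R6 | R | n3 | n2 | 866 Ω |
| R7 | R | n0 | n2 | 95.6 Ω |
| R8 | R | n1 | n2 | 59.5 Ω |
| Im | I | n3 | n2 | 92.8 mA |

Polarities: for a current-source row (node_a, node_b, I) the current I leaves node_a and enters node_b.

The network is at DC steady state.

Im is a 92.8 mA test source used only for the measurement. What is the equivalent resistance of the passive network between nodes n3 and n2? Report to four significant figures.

R_eq = 121.7 Ω

MNA unknowns: 3 node voltages V₁..V_3
R1: Y=0.0007042 on G[0,3]
R2: Y=0.0001252 on G[3,1]
R3: Y=0.004425 on G[3,2]
R4: Y=0.001031 on G[3,2]
R5: Y=0.001020 on G[3,0]
R6: Y=0.001155 on G[3,2]
R7: Y=0.01046 on G[0,2]
R8: Y=0.01681 on G[1,2]
Im: z[3]−=0.0928, z[2]+=0.0928
solve → V1=1.515, V2=1.599, V3=-9.697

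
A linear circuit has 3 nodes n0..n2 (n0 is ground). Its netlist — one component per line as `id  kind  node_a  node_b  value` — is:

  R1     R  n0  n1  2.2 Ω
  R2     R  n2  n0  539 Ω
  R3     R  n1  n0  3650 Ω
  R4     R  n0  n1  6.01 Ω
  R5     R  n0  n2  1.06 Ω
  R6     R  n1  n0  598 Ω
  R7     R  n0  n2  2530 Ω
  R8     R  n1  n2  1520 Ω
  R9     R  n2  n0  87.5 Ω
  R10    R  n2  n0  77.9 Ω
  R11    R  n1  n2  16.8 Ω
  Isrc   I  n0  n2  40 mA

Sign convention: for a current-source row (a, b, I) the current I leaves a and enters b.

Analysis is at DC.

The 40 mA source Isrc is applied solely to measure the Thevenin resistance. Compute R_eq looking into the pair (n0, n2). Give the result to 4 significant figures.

R_eq = 0.9758 Ω

MNA unknowns: 2 node voltages V₁..V_2
R1: Y=0.4545 on G[0,1]
R2: Y=0.001855 on G[2,0]
R3: Y=0.0002740 on G[1,0]
R4: Y=0.1664 on G[0,1]
R5: Y=0.9434 on G[0,2]
R6: Y=0.001672 on G[1,0]
R7: Y=0.0003953 on G[0,2]
R8: Y=0.0006579 on G[1,2]
R9: Y=0.01143 on G[2,0]
R10: Y=0.01284 on G[2,0]
R11: Y=0.05952 on G[1,2]
Isrc: z[0]−=0.04, z[2]+=0.04
solve → V1=0.003439, V2=0.03903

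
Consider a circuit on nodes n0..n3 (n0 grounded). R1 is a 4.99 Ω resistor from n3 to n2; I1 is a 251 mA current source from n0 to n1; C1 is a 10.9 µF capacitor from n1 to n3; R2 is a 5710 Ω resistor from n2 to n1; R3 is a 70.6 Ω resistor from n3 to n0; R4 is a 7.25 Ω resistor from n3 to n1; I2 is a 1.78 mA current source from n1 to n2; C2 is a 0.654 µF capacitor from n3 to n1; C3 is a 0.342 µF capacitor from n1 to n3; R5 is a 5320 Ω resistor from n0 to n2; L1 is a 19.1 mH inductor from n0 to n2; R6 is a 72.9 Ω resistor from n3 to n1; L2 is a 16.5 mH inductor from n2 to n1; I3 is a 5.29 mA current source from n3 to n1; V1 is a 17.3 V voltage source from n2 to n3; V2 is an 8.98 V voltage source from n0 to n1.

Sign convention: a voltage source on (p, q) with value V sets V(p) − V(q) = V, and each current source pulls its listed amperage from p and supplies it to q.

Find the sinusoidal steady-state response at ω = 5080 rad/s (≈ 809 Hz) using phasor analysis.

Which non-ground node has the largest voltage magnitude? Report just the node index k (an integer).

MNA unknowns: 3 node voltages V₁..V_3 plus 2 source currents (V1, V2)
R1: Y=0.2004+0.000j on G[3,2]
I1: z[0]−=0.251, z[1]+=0.251
C1: Y=0.000+0.05537j on G[1,3]
R2: Y=0.0001751+0.000j on G[2,1]
R3: Y=0.01416+0.000j on G[3,0]
R4: Y=0.1379+0.000j on G[3,1]
I2: z[1]−=0.00178, z[2]+=0.00178
C2: Y=0.000+0.003322j on G[3,1]
C3: Y=0.000+0.001737j on G[1,3]
R5: Y=0.0001880+0.000j on G[0,2]
L1: Y=0.000-0.01031j on G[0,2]
R6: Y=0.01372+0.000j on G[3,1]
L2: Y=0.000-0.01193j on G[2,1]
I3: z[3]−=0.00529, z[1]+=0.00529
V1: row V2−V3=17.3, i_V1 at 2,3
V2: row V0−V1=8.98, i_V2 at 0,1
solve → V1=-8.980+0.000j, V2=9.385+1.513j, V3=-7.915+1.513j
aux → i_V1=-3.504+0.3153j, i_V2=-0.3458-0.07500j

2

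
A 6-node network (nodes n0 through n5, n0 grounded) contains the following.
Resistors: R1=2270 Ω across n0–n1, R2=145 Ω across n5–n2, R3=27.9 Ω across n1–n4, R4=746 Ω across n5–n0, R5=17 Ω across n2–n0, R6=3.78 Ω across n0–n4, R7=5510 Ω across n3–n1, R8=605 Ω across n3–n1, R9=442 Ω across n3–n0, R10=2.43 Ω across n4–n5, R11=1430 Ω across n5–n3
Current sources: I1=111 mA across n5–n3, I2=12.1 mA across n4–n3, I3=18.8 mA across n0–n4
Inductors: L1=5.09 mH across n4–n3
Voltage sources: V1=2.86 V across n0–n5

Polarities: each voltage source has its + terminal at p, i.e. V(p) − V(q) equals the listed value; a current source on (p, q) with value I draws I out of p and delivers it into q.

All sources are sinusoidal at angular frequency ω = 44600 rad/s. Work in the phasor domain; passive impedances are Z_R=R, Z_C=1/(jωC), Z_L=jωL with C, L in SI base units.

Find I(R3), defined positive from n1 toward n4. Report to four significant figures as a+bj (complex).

MNA unknowns: 5 node voltages V₁..V_5 plus 1 source current (V1)
R1: Y=0.0004405+0.000j on G[0,1]
R2: Y=0.006897+0.000j on G[5,2]
R3: Y=0.03584+0.000j on G[1,4]
I1: z[5]−=0.111, z[3]+=0.111
R4: Y=0.001340+0.000j on G[5,0]
I2: z[4]−=0.0121, z[3]+=0.0121
R5: Y=0.05882+0.000j on G[2,0]
R6: Y=0.2646+0.000j on G[0,4]
R7: Y=0.0001815+0.000j on G[3,1]
R8: Y=0.001653+0.000j on G[3,1]
I3: z[0]−=0.0188, z[4]+=0.0188
R9: Y=0.002262+0.000j on G[3,0]
L1: Y=0.000-0.004405j on G[4,3]
R10: Y=0.4115+0.000j on G[4,5]
R11: Y=0.0006993+0.000j on G[5,3]
V1: row V0−V5=2.86, i_V1 at 0,5
solve → V1=-0.9027+0.5850j, V2=-0.3001+0.000j, V3=12.63+13.30j, V4=-1.607-0.05866j, V5=-2.860+0.000j
aux → i_V1=-0.4371+0.01484j

0.02523+0.02307j A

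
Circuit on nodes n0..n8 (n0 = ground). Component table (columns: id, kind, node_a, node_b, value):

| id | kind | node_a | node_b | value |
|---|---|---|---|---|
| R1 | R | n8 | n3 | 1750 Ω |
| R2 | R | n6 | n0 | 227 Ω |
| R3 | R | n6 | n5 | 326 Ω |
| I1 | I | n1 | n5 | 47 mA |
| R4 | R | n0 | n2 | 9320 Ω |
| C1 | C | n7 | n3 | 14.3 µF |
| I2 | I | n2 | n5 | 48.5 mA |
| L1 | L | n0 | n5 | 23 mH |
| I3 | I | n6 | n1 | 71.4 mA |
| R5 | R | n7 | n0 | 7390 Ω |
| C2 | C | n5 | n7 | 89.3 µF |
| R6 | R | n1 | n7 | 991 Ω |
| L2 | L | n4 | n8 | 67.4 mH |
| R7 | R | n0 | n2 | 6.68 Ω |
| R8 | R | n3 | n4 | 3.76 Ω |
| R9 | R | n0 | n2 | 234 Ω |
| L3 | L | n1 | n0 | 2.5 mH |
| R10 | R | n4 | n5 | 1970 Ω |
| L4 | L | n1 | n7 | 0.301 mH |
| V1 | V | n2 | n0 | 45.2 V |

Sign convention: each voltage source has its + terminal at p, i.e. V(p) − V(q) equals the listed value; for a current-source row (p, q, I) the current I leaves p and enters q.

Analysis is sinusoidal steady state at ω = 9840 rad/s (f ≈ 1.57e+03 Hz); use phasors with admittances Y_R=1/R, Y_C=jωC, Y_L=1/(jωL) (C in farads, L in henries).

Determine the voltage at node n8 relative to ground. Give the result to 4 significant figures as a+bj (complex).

0.1010+2.164j V

MNA unknowns: 8 node voltages V₁..V_8 plus 1 source current (V1)
R1: Y=0.0005714+0.000j on G[8,3]
R2: Y=0.004405+0.000j on G[6,0]
R3: Y=0.003067+0.000j on G[6,5]
I1: z[1]−=0.047, z[5]+=0.047
R4: Y=0.0001073+0.000j on G[0,2]
C1: Y=0.000+0.1407j on G[7,3]
I2: z[2]−=0.0485, z[5]+=0.0485
L1: Y=0.000-0.004419j on G[0,5]
I3: z[6]−=0.0714, z[1]+=0.0714
R5: Y=0.0001353+0.000j on G[7,0]
C2: Y=0.000+0.8787j on G[5,7]
R6: Y=0.001009+0.000j on G[1,7]
L2: Y=0.000-0.001508j on G[4,8]
R7: Y=0.1497+0.000j on G[0,2]
R8: Y=0.2660+0.000j on G[3,4]
R9: Y=0.004274+0.000j on G[0,2]
L3: Y=0.000-0.04065j on G[1,0]
R10: Y=0.0005076+0.000j on G[4,5]
L4: Y=0.000-0.3376j on G[1,7]
V1: row V2−V0=45.2, i_V1 at 2,0
solve → V1=0.08998+1.996j, V2=45.20+0.000j, V3=0.1011+2.164j, V4=0.1011+2.164j, V5=0.09752+2.099j, V6=-9.515+0.8617j, V7=0.1013+2.164j, V8=0.1010+2.164j
aux → i_V1=-7.013+0.000j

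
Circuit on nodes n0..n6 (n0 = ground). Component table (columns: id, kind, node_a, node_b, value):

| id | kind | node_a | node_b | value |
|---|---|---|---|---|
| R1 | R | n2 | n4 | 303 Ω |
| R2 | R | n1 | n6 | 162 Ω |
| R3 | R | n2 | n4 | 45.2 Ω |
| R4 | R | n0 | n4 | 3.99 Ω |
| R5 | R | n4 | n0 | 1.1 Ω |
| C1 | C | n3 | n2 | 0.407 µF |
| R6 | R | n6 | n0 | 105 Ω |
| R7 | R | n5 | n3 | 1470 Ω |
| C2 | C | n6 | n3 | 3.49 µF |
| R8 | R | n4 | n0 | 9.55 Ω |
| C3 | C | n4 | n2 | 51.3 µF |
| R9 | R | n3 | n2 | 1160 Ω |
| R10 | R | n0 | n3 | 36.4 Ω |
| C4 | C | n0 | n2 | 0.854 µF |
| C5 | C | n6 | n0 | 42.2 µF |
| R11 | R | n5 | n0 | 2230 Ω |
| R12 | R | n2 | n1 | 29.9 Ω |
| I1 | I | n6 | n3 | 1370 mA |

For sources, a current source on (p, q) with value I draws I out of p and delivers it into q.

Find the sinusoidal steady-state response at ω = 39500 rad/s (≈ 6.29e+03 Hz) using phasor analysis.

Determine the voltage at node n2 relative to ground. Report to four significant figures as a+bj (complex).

0.1153-0.05455j V

Apply KCL at each of the 6 non-ground nodes and solve the resulting linear system.
Node n1: branches {R2, R12} → V_1 = 0.1175-0.02871j
Node n2: branches {R1, R3, C1, C3, R9, C4, R12} → V_2 = 0.1153-0.05455j
Node n3: branches {C1, R7, C2, R9, R10, I1} → V_3 = 1.705-8.490j
Node n4: branches {R1, R3, R4, R5, R8, C3} → V_4 = 0.1069+0.01207j
Node n5: branches {R7, R11} → V_5 = 1.028-5.117j
Node n6: branches {R2, R6, C2, C5, I1} → V_6 = 0.1292+0.1113j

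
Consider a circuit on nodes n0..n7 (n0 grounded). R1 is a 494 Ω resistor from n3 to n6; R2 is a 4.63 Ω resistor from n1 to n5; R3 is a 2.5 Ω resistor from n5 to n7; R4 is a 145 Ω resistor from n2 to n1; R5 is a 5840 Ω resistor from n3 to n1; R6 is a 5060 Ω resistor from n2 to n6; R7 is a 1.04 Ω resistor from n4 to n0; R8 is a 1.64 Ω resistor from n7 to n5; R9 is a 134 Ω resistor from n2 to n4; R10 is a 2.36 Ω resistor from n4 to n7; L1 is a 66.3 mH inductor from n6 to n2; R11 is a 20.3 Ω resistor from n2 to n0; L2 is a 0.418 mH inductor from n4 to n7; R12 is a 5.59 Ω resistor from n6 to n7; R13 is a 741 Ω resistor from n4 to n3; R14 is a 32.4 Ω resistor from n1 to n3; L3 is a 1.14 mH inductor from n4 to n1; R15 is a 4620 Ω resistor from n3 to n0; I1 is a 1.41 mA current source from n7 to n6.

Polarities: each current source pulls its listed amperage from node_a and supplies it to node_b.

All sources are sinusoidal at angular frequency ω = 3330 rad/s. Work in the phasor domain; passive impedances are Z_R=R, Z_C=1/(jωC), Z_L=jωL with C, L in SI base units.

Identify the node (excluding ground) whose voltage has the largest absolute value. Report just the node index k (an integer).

6

MNA unknowns: 7 node voltages V₁..V_7
R1: Y=0.002024+0.000j on G[3,6]
R2: Y=0.2160+0.000j on G[1,5]
R3: Y=0.4000+0.000j on G[5,7]
R4: Y=0.006897+0.000j on G[2,1]
R5: Y=0.0001712+0.000j on G[3,1]
R6: Y=0.0001976+0.000j on G[2,6]
R7: Y=0.9615+0.000j on G[4,0]
R8: Y=0.6098+0.000j on G[7,5]
R9: Y=0.007463+0.000j on G[2,4]
R10: Y=0.4237+0.000j on G[4,7]
L1: Y=0.000-0.004529j on G[6,2]
R11: Y=0.04926+0.000j on G[2,0]
L2: Y=0.000-0.7184j on G[4,7]
R12: Y=0.1789+0.000j on G[6,7]
R13: Y=0.001350+0.000j on G[4,3]
R14: Y=0.03086+0.000j on G[1,3]
L3: Y=0.000-0.2634j on G[4,1]
R15: Y=0.0002165+0.000j on G[3,0]
I1: z[7]−=0.00141, z[6]+=0.00141
solve → V1=1.240e-05+4.284e-05j, V2=7.900e-05-0.0005342j, V3=0.0004626+5.289e-05j, V4=-4.151e-06+2.736e-05j, V5=-3.553e-05+3.963e-05j, V6=0.007726+0.0002297j, V7=-4.579e-05+3.894e-05j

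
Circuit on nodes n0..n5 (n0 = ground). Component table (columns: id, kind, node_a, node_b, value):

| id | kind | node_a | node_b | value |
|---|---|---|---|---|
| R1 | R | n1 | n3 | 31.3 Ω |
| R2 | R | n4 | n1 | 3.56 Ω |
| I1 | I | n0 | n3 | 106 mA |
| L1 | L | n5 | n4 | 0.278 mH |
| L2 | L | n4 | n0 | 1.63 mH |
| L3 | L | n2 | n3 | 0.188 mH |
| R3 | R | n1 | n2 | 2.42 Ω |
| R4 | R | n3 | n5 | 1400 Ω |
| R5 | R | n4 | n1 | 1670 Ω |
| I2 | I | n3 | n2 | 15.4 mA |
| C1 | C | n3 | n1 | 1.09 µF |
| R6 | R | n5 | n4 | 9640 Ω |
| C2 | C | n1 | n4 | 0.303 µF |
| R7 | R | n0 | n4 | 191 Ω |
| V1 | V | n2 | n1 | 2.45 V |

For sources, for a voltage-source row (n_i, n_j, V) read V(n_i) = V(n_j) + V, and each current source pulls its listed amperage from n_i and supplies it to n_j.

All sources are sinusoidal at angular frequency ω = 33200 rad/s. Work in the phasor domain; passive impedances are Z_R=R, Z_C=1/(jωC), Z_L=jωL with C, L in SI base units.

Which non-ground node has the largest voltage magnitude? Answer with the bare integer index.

Apply KCL at each of the 5 non-ground nodes and solve the resulting linear system.
Node n1: branches {R1, R2, R3, R5, C1, C2, V1} → V_1 = 1.872+5.297j
Node n2: branches {L3, R3, I2, V1} → V_2 = 4.322+5.297j
Node n3: branches {R1, I1, L3, R4, I2, C1} → V_3 = 5.010+5.199j
Node n4: branches {R2, L1, L2, R5, R6, C2, R7} → V_4 = 1.504+5.310j
Node n5: branches {L1, R4, R6} → V_5 = 1.505+5.333j
Source currents: i(V1)=-1.013-0.1104j

3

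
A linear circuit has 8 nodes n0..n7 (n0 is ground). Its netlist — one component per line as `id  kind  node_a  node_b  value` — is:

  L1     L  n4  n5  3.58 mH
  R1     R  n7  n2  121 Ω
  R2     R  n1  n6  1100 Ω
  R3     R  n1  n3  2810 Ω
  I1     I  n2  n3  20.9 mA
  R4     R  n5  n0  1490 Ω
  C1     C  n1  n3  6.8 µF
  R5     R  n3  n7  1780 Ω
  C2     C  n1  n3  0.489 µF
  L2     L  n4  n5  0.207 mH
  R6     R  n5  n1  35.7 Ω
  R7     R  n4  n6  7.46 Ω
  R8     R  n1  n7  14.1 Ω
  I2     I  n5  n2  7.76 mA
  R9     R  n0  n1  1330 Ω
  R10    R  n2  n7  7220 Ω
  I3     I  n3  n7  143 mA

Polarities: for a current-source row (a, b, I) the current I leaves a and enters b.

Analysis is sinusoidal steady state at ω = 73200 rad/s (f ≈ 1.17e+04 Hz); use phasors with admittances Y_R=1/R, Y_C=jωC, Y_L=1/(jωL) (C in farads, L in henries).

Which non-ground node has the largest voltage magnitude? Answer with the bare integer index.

Element admittances at ω=73200 rad/s:
  Y(L1) = 0.000-0.003816j S between n4,n5
  Y(R1) = 0.008264+0.000j S between n7,n2
  Y(R2) = 0.0009091+0.000j S between n1,n6
  Y(R3) = 0.0003559+0.000j S between n1,n3
  I1: injects 0.0209 A into n3 (from n2)
  Y(R4) = 0.0006711+0.000j S between n5,n0
  Y(C1) = 0.000+0.4978j S between n1,n3
  Y(R5) = 0.0005618+0.000j S between n3,n7
  Y(C2) = 0.000+0.03579j S between n1,n3
  Y(L2) = 0.000-0.06600j S between n4,n5
  Y(R6) = 0.02801+0.000j S between n5,n1
  Y(R7) = 0.1340+0.000j S between n4,n6
  Y(R8) = 0.07092+0.000j S between n1,n7
  I2: injects 0.00776 A into n2 (from n5)
  Y(R9) = 0.0007519+0.000j S between n0,n1
  Y(R10) = 0.0001385+0.000j S between n2,n7
  I3: injects 0.143 A into n7 (from n3)
Assemble and solve the 7×7 MNA system:
  V(n1)=0.1250+4.989e-05j  V(n2)=0.3779+0.001833j  V(n3)=0.1247+0.2270j  V(n4)=-0.1400+0.003373j  V(n5)=-0.1401-5.589e-05j  V(n6)=-0.1383+0.003350j  V(n7)=1.942+0.001833j

7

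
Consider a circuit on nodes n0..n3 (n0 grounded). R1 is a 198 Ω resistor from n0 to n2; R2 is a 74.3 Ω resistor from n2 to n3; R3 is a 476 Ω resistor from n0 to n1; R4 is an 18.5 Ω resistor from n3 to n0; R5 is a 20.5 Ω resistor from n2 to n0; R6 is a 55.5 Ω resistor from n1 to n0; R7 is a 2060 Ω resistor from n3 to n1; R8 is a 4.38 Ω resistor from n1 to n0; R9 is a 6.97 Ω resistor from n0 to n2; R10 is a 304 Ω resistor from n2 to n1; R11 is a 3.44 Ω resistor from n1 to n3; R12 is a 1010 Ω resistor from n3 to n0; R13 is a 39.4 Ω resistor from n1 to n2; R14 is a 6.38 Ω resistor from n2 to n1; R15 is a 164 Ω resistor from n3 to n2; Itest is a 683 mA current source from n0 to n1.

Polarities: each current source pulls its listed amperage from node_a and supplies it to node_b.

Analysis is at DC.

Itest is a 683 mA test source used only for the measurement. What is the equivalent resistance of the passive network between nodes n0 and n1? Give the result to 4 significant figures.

R_eq = 2.547 Ω

Apply KCL at each of the 3 non-ground nodes and solve the resulting linear system.
Node n1: branches {R3, R6, R7, R8, R10, R11, R13, R14, Itest} → V_1 = 1.740
Node n2: branches {R1, R2, R5, R9, R10, R13, R14, R15} → V_2 = 0.8715
Node n3: branches {R2, R4, R7, R11, R12, R15} → V_3 = 1.432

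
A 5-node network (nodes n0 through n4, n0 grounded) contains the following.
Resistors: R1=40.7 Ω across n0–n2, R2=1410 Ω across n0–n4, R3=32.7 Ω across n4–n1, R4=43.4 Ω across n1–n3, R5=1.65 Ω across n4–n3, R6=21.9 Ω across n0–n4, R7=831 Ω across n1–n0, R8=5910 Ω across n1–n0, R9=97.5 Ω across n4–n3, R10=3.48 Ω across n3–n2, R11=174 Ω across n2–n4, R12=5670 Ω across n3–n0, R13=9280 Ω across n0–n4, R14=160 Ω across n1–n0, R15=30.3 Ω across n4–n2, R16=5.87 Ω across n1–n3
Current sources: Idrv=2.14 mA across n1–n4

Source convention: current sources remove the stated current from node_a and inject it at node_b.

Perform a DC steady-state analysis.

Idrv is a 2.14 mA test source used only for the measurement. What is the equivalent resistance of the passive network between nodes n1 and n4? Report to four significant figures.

MNA unknowns: 4 node voltages V₁..V_4
R1: Y=0.02457 on G[0,2]
R2: Y=0.0007092 on G[0,4]
R3: Y=0.03058 on G[4,1]
R4: Y=0.02304 on G[1,3]
R5: Y=0.6061 on G[4,3]
R6: Y=0.04566 on G[0,4]
R7: Y=0.001203 on G[1,0]
R8: Y=0.0001692 on G[1,0]
R9: Y=0.01026 on G[4,3]
R10: Y=0.2874 on G[3,2]
R11: Y=0.005747 on G[2,4]
R12: Y=0.0001764 on G[3,0]
R13: Y=0.0001078 on G[0,4]
R14: Y=0.006250 on G[1,0]
R15: Y=0.03300 on G[4,2]
R16: Y=0.1704 on G[1,3]
Idrv: z[1]−=0.00214, z[4]+=0.00214
solve → V1=-0.009663, V2=-0.0004502, V3=-0.0007956, V4=0.001826

R_eq = 5.369 Ω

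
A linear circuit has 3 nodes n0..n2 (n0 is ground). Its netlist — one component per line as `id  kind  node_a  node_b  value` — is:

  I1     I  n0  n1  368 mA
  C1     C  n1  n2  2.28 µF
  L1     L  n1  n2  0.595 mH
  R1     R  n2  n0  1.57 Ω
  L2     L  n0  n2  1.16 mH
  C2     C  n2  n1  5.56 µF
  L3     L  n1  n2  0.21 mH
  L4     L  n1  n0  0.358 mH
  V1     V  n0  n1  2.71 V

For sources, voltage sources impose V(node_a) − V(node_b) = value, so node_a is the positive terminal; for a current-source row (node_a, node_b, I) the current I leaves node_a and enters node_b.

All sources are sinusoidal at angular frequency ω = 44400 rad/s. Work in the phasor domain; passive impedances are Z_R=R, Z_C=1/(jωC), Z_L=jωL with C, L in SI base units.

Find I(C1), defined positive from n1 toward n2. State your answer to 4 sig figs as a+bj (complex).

-0.08073-0.2511j A

Element admittances at ω=44400 rad/s:
  I1: injects 0.368 A into n1 (from n0)
  Y(C1) = 0.000+0.1012j S between n1,n2
  Y(L1) = 0.000-0.03785j S between n1,n2
  Y(R1) = 0.6369+0.000j S between n2,n0
  Y(L2) = 0.000-0.01942j S between n0,n2
  Y(C2) = 0.000+0.2469j S between n2,n1
  Y(L3) = 0.000-0.1073j S between n1,n2
  Y(L4) = 0.000-0.06291j S between n1,n0
  V1: constraint V(n0)−V(n1) = 2.71
Assemble and solve the 3×3 MNA system:
  V(n1)=-2.710+0.000j  V(n2)=-0.2298-0.7974j
  i(V1)=-0.5299-0.3330j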